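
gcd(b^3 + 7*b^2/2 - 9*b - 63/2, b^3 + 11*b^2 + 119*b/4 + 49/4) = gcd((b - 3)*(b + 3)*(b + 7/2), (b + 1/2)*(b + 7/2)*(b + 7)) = b + 7/2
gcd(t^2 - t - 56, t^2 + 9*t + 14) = t + 7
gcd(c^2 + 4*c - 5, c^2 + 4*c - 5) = c^2 + 4*c - 5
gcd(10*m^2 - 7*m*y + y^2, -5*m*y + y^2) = -5*m + y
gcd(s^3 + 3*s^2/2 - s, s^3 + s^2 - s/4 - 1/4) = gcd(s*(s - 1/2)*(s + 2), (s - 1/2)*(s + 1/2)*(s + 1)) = s - 1/2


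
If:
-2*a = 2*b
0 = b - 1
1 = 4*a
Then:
No Solution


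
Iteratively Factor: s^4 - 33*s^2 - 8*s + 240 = (s - 5)*(s^3 + 5*s^2 - 8*s - 48) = (s - 5)*(s + 4)*(s^2 + s - 12) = (s - 5)*(s + 4)^2*(s - 3)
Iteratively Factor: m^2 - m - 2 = (m + 1)*(m - 2)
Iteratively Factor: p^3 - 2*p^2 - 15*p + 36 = (p - 3)*(p^2 + p - 12) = (p - 3)*(p + 4)*(p - 3)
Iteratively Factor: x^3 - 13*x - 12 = (x + 3)*(x^2 - 3*x - 4) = (x - 4)*(x + 3)*(x + 1)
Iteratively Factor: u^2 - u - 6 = (u + 2)*(u - 3)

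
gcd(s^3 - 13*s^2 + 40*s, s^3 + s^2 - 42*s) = s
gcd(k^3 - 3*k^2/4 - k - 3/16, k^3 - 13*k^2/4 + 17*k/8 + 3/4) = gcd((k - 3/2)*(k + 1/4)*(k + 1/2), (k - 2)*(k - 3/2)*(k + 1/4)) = k^2 - 5*k/4 - 3/8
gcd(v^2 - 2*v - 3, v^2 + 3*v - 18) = v - 3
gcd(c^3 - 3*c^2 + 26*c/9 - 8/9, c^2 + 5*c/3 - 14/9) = c - 2/3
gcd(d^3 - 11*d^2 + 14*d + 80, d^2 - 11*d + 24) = d - 8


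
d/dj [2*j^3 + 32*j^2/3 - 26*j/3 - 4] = 6*j^2 + 64*j/3 - 26/3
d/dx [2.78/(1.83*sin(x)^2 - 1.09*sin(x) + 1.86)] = (3.0302 - 10.1748*sin(x))*cos(x)/(1.83*sin(x)^2 - 1.09*sin(x) + 1.86)^2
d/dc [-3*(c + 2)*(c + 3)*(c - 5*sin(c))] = 3*(c + 2)*(c + 3)*(5*cos(c) - 1) - 3*(c + 2)*(c - 5*sin(c)) - 3*(c + 3)*(c - 5*sin(c))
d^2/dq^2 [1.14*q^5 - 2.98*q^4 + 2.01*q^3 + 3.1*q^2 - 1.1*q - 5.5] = 22.8*q^3 - 35.76*q^2 + 12.06*q + 6.2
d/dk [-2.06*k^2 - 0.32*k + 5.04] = -4.12*k - 0.32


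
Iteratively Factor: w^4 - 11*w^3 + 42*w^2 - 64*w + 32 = (w - 4)*(w^3 - 7*w^2 + 14*w - 8) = (w - 4)^2*(w^2 - 3*w + 2) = (w - 4)^2*(w - 1)*(w - 2)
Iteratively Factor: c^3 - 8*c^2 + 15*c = (c - 5)*(c^2 - 3*c) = (c - 5)*(c - 3)*(c)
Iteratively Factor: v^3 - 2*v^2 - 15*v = (v)*(v^2 - 2*v - 15) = v*(v - 5)*(v + 3)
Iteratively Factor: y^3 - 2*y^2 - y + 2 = (y - 2)*(y^2 - 1) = (y - 2)*(y - 1)*(y + 1)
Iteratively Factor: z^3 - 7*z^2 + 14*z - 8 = (z - 2)*(z^2 - 5*z + 4) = (z - 2)*(z - 1)*(z - 4)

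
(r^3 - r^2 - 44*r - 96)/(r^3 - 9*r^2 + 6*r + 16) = (r^2 + 7*r + 12)/(r^2 - r - 2)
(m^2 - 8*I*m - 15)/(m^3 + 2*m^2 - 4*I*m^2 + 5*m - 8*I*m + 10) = (m - 3*I)/(m^2 + m*(2 + I) + 2*I)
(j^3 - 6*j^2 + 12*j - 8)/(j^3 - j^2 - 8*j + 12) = (j - 2)/(j + 3)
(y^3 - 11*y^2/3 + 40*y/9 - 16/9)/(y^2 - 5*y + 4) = (9*y^2 - 24*y + 16)/(9*(y - 4))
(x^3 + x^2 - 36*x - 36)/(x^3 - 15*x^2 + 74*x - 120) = (x^2 + 7*x + 6)/(x^2 - 9*x + 20)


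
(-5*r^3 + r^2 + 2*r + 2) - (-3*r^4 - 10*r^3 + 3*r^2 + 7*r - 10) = 3*r^4 + 5*r^3 - 2*r^2 - 5*r + 12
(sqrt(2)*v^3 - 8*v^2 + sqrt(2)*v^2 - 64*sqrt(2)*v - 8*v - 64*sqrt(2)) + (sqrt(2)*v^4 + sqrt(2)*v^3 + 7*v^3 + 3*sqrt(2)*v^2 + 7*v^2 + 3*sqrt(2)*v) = sqrt(2)*v^4 + 2*sqrt(2)*v^3 + 7*v^3 - v^2 + 4*sqrt(2)*v^2 - 61*sqrt(2)*v - 8*v - 64*sqrt(2)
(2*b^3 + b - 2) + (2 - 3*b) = 2*b^3 - 2*b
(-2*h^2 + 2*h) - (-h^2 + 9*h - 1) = -h^2 - 7*h + 1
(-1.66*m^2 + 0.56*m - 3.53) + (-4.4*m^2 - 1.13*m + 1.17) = -6.06*m^2 - 0.57*m - 2.36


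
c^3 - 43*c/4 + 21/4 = (c - 3)*(c - 1/2)*(c + 7/2)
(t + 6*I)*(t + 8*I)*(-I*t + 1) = -I*t^3 + 15*t^2 + 62*I*t - 48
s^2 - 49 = (s - 7)*(s + 7)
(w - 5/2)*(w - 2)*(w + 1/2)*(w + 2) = w^4 - 2*w^3 - 21*w^2/4 + 8*w + 5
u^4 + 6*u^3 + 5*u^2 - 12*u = u*(u - 1)*(u + 3)*(u + 4)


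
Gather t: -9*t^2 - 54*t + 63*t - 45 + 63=-9*t^2 + 9*t + 18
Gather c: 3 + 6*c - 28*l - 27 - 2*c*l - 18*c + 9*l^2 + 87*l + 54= c*(-2*l - 12) + 9*l^2 + 59*l + 30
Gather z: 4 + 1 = 5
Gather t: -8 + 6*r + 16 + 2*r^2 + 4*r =2*r^2 + 10*r + 8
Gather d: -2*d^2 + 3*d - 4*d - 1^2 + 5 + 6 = -2*d^2 - d + 10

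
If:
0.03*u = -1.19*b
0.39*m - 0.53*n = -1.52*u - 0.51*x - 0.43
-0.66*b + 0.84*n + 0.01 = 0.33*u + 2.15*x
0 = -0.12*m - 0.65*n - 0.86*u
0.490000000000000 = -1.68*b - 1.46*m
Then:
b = 0.00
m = -0.34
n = 0.26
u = -0.15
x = 0.13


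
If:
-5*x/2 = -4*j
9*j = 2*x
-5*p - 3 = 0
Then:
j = 0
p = -3/5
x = 0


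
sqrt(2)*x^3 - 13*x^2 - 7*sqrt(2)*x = x*(x - 7*sqrt(2))*(sqrt(2)*x + 1)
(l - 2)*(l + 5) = l^2 + 3*l - 10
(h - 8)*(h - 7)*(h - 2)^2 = h^4 - 19*h^3 + 120*h^2 - 284*h + 224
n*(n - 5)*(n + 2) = n^3 - 3*n^2 - 10*n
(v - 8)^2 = v^2 - 16*v + 64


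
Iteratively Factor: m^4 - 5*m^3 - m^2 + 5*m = (m)*(m^3 - 5*m^2 - m + 5) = m*(m - 5)*(m^2 - 1) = m*(m - 5)*(m - 1)*(m + 1)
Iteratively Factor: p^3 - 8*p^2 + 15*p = (p - 3)*(p^2 - 5*p) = (p - 5)*(p - 3)*(p)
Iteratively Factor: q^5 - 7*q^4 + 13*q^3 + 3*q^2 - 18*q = (q - 3)*(q^4 - 4*q^3 + q^2 + 6*q) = (q - 3)*(q + 1)*(q^3 - 5*q^2 + 6*q) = (q - 3)*(q - 2)*(q + 1)*(q^2 - 3*q) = q*(q - 3)*(q - 2)*(q + 1)*(q - 3)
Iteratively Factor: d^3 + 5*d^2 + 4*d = (d)*(d^2 + 5*d + 4) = d*(d + 4)*(d + 1)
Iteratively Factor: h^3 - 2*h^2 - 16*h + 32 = (h - 2)*(h^2 - 16) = (h - 2)*(h + 4)*(h - 4)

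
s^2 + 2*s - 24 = (s - 4)*(s + 6)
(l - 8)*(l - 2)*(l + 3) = l^3 - 7*l^2 - 14*l + 48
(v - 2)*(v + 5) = v^2 + 3*v - 10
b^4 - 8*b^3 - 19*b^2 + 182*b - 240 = (b - 8)*(b - 3)*(b - 2)*(b + 5)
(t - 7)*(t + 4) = t^2 - 3*t - 28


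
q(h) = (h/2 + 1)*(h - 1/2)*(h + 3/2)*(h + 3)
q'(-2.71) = -0.36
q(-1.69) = 0.08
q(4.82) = 728.05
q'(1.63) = 50.41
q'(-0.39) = -1.62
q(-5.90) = 159.24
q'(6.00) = 818.62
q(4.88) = 757.49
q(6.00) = 1485.00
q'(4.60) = 433.39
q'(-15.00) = -4877.62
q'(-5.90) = -156.82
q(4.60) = 627.25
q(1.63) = 29.72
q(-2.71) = -0.40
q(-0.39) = -2.08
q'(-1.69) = -0.15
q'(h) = (h/2 + 1)*(h - 1/2)*(h + 3/2) + (h/2 + 1)*(h - 1/2)*(h + 3) + (h/2 + 1)*(h + 3/2)*(h + 3) + (h - 1/2)*(h + 3/2)*(h + 3)/2 = 2*h^3 + 9*h^2 + 41*h/4 + 9/8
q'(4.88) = 497.90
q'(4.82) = 483.58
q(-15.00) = 16321.50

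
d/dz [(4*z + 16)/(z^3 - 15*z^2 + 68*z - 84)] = 4*(-2*z^3 + 3*z^2 + 120*z - 356)/(z^6 - 30*z^5 + 361*z^4 - 2208*z^3 + 7144*z^2 - 11424*z + 7056)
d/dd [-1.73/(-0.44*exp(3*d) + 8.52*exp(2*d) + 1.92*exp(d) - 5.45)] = (-2.2836*exp(2*d) + 29.4792*exp(d) + 3.3216)*exp(d)/(0.44*exp(3*d) - 8.52*exp(2*d) - 1.92*exp(d) + 5.45)^2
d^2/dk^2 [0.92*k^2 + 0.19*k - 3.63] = 1.84000000000000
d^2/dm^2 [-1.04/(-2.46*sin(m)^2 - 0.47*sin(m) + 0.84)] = (-25.174656*sin(m)^4 - 3.607344*sin(m)^3 + 28.936024*sin(m)^2 + 6.804096*sin(m) + 4.757584)/(2.46*sin(m)^2 + 0.47*sin(m) - 0.84)^3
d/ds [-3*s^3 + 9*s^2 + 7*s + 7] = -9*s^2 + 18*s + 7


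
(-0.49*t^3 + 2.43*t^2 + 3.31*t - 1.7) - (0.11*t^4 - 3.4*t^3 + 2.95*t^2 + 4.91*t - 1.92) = -0.11*t^4 + 2.91*t^3 - 0.52*t^2 - 1.6*t + 0.22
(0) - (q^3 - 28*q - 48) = -q^3 + 28*q + 48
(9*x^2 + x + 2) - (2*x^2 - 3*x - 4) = 7*x^2 + 4*x + 6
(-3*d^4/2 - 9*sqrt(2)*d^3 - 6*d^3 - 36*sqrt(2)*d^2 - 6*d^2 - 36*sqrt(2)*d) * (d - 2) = -3*d^5/2 - 9*sqrt(2)*d^4 - 3*d^4 - 18*sqrt(2)*d^3 + 6*d^3 + 12*d^2 + 36*sqrt(2)*d^2 + 72*sqrt(2)*d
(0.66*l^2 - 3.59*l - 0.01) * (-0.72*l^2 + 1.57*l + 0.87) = -0.4752*l^4 + 3.621*l^3 - 5.0549*l^2 - 3.139*l - 0.0087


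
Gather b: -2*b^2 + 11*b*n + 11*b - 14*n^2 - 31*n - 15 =-2*b^2 + b*(11*n + 11) - 14*n^2 - 31*n - 15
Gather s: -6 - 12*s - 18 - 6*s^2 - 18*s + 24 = -6*s^2 - 30*s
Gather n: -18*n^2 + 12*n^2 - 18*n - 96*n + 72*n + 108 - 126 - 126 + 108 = -6*n^2 - 42*n - 36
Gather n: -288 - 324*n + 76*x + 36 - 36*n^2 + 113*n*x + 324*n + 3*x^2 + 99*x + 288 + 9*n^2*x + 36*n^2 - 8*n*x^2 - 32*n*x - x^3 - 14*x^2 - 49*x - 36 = 9*n^2*x + n*(-8*x^2 + 81*x) - x^3 - 11*x^2 + 126*x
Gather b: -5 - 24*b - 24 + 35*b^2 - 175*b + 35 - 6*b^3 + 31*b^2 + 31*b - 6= -6*b^3 + 66*b^2 - 168*b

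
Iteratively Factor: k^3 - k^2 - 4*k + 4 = (k - 2)*(k^2 + k - 2) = (k - 2)*(k + 2)*(k - 1)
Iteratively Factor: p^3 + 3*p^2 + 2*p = (p + 2)*(p^2 + p) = p*(p + 2)*(p + 1)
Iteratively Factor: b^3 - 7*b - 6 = (b + 1)*(b^2 - b - 6) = (b - 3)*(b + 1)*(b + 2)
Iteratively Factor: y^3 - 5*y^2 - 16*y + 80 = (y + 4)*(y^2 - 9*y + 20) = (y - 5)*(y + 4)*(y - 4)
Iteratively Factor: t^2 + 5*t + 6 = (t + 3)*(t + 2)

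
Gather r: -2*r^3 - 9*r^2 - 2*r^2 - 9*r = -2*r^3 - 11*r^2 - 9*r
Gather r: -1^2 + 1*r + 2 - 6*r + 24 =25 - 5*r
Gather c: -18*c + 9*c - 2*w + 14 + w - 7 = -9*c - w + 7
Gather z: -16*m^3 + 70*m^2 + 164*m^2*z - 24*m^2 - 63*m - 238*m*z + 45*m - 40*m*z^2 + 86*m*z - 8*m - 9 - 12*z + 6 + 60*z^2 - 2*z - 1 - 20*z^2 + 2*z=-16*m^3 + 46*m^2 - 26*m + z^2*(40 - 40*m) + z*(164*m^2 - 152*m - 12) - 4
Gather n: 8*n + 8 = 8*n + 8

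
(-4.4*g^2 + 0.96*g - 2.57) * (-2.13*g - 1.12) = 9.372*g^3 + 2.8832*g^2 + 4.3989*g + 2.8784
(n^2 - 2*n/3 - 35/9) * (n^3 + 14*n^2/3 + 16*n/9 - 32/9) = n^5 + 4*n^4 - 47*n^3/9 - 206*n^2/9 - 368*n/81 + 1120/81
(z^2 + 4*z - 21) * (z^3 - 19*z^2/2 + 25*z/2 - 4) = z^5 - 11*z^4/2 - 93*z^3/2 + 491*z^2/2 - 557*z/2 + 84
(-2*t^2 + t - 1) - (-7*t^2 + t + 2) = 5*t^2 - 3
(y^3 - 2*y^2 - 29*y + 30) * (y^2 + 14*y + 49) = y^5 + 12*y^4 - 8*y^3 - 474*y^2 - 1001*y + 1470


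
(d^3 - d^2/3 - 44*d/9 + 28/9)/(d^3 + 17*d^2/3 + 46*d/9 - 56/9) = (d - 2)/(d + 4)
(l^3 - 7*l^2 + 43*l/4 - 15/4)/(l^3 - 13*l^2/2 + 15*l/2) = (l - 1/2)/l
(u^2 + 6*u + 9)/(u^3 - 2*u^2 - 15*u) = (u + 3)/(u*(u - 5))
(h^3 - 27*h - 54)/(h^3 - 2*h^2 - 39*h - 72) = (h - 6)/(h - 8)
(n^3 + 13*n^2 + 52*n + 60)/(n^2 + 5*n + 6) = (n^2 + 11*n + 30)/(n + 3)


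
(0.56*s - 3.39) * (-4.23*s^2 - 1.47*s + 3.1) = -2.3688*s^3 + 13.5165*s^2 + 6.7193*s - 10.509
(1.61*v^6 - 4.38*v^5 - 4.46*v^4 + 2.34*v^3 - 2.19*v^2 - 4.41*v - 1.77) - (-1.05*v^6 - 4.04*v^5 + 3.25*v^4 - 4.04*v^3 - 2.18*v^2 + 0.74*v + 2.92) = 2.66*v^6 - 0.34*v^5 - 7.71*v^4 + 6.38*v^3 - 0.00999999999999979*v^2 - 5.15*v - 4.69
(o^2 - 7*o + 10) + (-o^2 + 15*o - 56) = 8*o - 46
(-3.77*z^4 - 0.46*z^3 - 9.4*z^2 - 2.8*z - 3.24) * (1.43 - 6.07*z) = 22.8839*z^5 - 2.5989*z^4 + 56.4002*z^3 + 3.554*z^2 + 15.6628*z - 4.6332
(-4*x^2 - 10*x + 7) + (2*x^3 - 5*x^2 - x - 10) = 2*x^3 - 9*x^2 - 11*x - 3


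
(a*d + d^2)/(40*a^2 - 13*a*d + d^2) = d*(a + d)/(40*a^2 - 13*a*d + d^2)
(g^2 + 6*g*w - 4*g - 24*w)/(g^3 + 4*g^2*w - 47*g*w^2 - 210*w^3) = (4 - g)/(-g^2 + 2*g*w + 35*w^2)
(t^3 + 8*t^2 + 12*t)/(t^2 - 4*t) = (t^2 + 8*t + 12)/(t - 4)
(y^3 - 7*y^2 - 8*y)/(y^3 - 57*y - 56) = y/(y + 7)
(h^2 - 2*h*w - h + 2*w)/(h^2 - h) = (h - 2*w)/h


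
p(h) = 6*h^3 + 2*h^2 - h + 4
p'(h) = 18*h^2 + 4*h - 1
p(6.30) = 1577.36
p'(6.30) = 738.62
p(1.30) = 19.26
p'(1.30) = 34.62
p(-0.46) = 4.30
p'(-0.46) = 0.97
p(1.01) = 11.21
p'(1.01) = 21.40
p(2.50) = 107.75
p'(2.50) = 121.50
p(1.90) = 50.47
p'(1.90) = 71.58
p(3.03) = 186.24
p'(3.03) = 176.38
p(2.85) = 156.29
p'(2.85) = 156.60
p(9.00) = 4531.00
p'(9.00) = 1493.00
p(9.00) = 4531.00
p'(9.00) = 1493.00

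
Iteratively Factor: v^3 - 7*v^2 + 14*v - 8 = (v - 2)*(v^2 - 5*v + 4) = (v - 2)*(v - 1)*(v - 4)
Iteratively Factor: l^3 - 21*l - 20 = (l - 5)*(l^2 + 5*l + 4) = (l - 5)*(l + 4)*(l + 1)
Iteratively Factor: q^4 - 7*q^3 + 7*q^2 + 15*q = (q)*(q^3 - 7*q^2 + 7*q + 15) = q*(q - 3)*(q^2 - 4*q - 5) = q*(q - 5)*(q - 3)*(q + 1)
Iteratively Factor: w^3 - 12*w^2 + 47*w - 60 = (w - 3)*(w^2 - 9*w + 20) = (w - 4)*(w - 3)*(w - 5)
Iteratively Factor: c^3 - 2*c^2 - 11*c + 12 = (c + 3)*(c^2 - 5*c + 4) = (c - 1)*(c + 3)*(c - 4)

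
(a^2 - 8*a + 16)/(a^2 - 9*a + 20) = (a - 4)/(a - 5)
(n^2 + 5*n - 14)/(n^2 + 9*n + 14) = (n - 2)/(n + 2)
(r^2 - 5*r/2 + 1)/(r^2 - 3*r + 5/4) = 2*(r - 2)/(2*r - 5)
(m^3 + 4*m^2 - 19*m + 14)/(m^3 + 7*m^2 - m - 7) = (m - 2)/(m + 1)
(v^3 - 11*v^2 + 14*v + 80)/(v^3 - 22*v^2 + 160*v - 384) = (v^2 - 3*v - 10)/(v^2 - 14*v + 48)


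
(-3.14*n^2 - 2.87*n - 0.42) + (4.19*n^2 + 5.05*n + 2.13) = 1.05*n^2 + 2.18*n + 1.71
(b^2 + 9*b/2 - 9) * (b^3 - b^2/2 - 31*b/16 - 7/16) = b^5 + 4*b^4 - 211*b^3/16 - 149*b^2/32 + 495*b/32 + 63/16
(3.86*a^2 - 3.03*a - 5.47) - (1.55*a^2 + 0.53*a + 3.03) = 2.31*a^2 - 3.56*a - 8.5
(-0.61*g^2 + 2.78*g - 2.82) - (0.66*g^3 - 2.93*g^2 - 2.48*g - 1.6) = -0.66*g^3 + 2.32*g^2 + 5.26*g - 1.22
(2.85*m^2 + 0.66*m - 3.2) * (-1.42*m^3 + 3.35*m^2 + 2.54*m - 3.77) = -4.047*m^5 + 8.6103*m^4 + 13.994*m^3 - 19.7881*m^2 - 10.6162*m + 12.064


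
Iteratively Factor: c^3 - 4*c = (c + 2)*(c^2 - 2*c) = c*(c + 2)*(c - 2)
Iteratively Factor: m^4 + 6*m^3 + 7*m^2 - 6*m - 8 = (m + 4)*(m^3 + 2*m^2 - m - 2) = (m + 2)*(m + 4)*(m^2 - 1) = (m - 1)*(m + 2)*(m + 4)*(m + 1)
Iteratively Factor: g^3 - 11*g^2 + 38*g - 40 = (g - 2)*(g^2 - 9*g + 20) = (g - 5)*(g - 2)*(g - 4)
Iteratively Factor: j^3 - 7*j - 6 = (j - 3)*(j^2 + 3*j + 2) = (j - 3)*(j + 2)*(j + 1)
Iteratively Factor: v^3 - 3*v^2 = (v)*(v^2 - 3*v) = v*(v - 3)*(v)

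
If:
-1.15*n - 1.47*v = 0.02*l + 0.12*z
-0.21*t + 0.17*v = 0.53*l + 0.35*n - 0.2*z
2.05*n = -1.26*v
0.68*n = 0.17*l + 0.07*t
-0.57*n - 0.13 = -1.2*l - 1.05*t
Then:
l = -0.06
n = 0.01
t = 0.19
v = -0.01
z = 0.06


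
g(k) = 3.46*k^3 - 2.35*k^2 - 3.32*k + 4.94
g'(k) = 10.38*k^2 - 4.7*k - 3.32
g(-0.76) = 4.59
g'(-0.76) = 6.25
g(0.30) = 3.83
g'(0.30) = -3.80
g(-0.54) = 5.50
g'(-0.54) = 2.24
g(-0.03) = 5.04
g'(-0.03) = -3.17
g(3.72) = 138.19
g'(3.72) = 122.84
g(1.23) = 3.74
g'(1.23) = 6.60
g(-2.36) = -45.79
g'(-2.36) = 65.58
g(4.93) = 346.04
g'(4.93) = 225.79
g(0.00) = 4.94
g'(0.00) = -3.32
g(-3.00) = -99.67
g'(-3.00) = 104.20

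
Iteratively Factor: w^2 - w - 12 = (w - 4)*(w + 3)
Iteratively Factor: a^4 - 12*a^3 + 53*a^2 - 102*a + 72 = (a - 4)*(a^3 - 8*a^2 + 21*a - 18) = (a - 4)*(a - 2)*(a^2 - 6*a + 9) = (a - 4)*(a - 3)*(a - 2)*(a - 3)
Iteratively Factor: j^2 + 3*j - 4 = (j + 4)*(j - 1)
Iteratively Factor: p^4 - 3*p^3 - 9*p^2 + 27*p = (p)*(p^3 - 3*p^2 - 9*p + 27) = p*(p - 3)*(p^2 - 9) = p*(p - 3)^2*(p + 3)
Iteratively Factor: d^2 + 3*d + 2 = (d + 1)*(d + 2)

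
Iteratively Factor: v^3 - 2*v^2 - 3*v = (v)*(v^2 - 2*v - 3) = v*(v + 1)*(v - 3)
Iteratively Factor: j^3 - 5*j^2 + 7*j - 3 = (j - 1)*(j^2 - 4*j + 3) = (j - 1)^2*(j - 3)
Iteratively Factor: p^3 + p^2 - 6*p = (p - 2)*(p^2 + 3*p) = p*(p - 2)*(p + 3)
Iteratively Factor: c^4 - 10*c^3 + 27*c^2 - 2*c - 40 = (c - 4)*(c^3 - 6*c^2 + 3*c + 10) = (c - 5)*(c - 4)*(c^2 - c - 2) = (c - 5)*(c - 4)*(c + 1)*(c - 2)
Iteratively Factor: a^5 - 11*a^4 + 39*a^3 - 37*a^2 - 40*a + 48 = (a - 4)*(a^4 - 7*a^3 + 11*a^2 + 7*a - 12) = (a - 4)*(a + 1)*(a^3 - 8*a^2 + 19*a - 12) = (a - 4)*(a - 1)*(a + 1)*(a^2 - 7*a + 12) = (a - 4)^2*(a - 1)*(a + 1)*(a - 3)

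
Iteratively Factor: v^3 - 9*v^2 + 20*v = (v)*(v^2 - 9*v + 20) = v*(v - 5)*(v - 4)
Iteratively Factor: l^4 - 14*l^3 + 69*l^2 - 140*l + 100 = (l - 2)*(l^3 - 12*l^2 + 45*l - 50) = (l - 2)^2*(l^2 - 10*l + 25) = (l - 5)*(l - 2)^2*(l - 5)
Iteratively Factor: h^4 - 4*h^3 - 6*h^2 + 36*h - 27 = (h - 3)*(h^3 - h^2 - 9*h + 9) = (h - 3)*(h + 3)*(h^2 - 4*h + 3) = (h - 3)^2*(h + 3)*(h - 1)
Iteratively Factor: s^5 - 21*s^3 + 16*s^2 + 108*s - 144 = (s - 2)*(s^4 + 2*s^3 - 17*s^2 - 18*s + 72) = (s - 2)^2*(s^3 + 4*s^2 - 9*s - 36) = (s - 2)^2*(s + 4)*(s^2 - 9) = (s - 3)*(s - 2)^2*(s + 4)*(s + 3)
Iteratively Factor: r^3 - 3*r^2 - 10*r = (r)*(r^2 - 3*r - 10) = r*(r - 5)*(r + 2)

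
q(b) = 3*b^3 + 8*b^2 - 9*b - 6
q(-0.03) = -5.72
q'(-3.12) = 28.69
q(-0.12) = -4.81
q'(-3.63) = 51.51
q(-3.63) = -11.41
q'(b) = 9*b^2 + 16*b - 9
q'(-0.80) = -16.04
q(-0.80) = 4.78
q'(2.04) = 61.09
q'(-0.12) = -10.79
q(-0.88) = 6.07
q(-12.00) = -3930.00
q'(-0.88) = -16.11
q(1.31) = 2.68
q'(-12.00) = 1095.00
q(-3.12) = 8.84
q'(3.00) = 120.00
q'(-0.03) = -9.47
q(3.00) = 120.00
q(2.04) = 34.40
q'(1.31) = 27.40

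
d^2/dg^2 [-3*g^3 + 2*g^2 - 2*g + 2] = 4 - 18*g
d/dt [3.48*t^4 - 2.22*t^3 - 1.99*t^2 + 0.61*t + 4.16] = 13.92*t^3 - 6.66*t^2 - 3.98*t + 0.61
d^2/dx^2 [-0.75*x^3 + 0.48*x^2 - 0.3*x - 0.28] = 0.96 - 4.5*x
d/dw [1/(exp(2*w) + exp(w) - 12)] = (-2*exp(w) - 1)*exp(w)/(exp(2*w) + exp(w) - 12)^2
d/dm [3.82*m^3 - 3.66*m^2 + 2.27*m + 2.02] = 11.46*m^2 - 7.32*m + 2.27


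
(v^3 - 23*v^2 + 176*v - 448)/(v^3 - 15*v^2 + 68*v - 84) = (v^2 - 16*v + 64)/(v^2 - 8*v + 12)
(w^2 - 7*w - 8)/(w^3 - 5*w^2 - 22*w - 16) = 1/(w + 2)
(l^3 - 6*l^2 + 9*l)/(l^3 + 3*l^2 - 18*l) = (l - 3)/(l + 6)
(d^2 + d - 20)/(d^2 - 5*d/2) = 2*(d^2 + d - 20)/(d*(2*d - 5))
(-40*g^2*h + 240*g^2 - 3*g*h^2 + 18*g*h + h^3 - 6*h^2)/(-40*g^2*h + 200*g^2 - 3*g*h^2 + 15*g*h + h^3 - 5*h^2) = (h - 6)/(h - 5)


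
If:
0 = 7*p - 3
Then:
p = 3/7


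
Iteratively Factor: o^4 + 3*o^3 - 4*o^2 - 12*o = (o + 2)*(o^3 + o^2 - 6*o) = o*(o + 2)*(o^2 + o - 6) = o*(o - 2)*(o + 2)*(o + 3)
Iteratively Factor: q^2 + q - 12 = (q + 4)*(q - 3)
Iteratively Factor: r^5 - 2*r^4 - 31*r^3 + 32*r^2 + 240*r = (r)*(r^4 - 2*r^3 - 31*r^2 + 32*r + 240) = r*(r - 4)*(r^3 + 2*r^2 - 23*r - 60) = r*(r - 4)*(r + 3)*(r^2 - r - 20) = r*(r - 5)*(r - 4)*(r + 3)*(r + 4)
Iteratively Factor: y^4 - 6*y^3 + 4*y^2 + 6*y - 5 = (y - 5)*(y^3 - y^2 - y + 1) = (y - 5)*(y + 1)*(y^2 - 2*y + 1) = (y - 5)*(y - 1)*(y + 1)*(y - 1)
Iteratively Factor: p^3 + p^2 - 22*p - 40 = (p + 2)*(p^2 - p - 20) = (p - 5)*(p + 2)*(p + 4)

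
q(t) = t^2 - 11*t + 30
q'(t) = 2*t - 11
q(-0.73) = 38.56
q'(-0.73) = -12.46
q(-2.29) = 60.43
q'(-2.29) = -15.58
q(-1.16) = 44.11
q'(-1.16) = -13.32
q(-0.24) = 32.70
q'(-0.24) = -11.48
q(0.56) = 24.15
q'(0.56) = -9.88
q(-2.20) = 59.04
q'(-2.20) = -15.40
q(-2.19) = 58.89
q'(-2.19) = -15.38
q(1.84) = 13.15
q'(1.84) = -7.32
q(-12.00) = 306.00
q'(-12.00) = -35.00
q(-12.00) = 306.00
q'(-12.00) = -35.00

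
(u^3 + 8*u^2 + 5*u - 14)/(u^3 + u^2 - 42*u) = (u^2 + u - 2)/(u*(u - 6))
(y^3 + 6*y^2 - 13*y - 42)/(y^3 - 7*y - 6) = (y + 7)/(y + 1)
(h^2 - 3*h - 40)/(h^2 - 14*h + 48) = (h + 5)/(h - 6)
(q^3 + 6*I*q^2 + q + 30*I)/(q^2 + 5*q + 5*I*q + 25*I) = (q^2 + I*q + 6)/(q + 5)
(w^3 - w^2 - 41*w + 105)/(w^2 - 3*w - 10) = (w^2 + 4*w - 21)/(w + 2)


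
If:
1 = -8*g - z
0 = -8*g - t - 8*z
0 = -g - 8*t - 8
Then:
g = -72/449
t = -440/449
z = 127/449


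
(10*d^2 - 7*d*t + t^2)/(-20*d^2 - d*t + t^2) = (-2*d + t)/(4*d + t)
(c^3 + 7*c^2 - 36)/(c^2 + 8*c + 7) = (c^3 + 7*c^2 - 36)/(c^2 + 8*c + 7)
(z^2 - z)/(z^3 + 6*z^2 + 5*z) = (z - 1)/(z^2 + 6*z + 5)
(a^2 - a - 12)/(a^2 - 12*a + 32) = (a + 3)/(a - 8)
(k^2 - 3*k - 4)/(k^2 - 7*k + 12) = (k + 1)/(k - 3)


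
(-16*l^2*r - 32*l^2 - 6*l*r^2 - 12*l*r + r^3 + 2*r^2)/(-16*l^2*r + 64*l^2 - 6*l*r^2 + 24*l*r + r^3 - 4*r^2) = (r + 2)/(r - 4)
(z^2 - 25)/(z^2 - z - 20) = (z + 5)/(z + 4)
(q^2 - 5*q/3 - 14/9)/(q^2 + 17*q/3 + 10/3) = (q - 7/3)/(q + 5)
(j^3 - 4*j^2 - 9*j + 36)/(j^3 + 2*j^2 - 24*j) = (j^2 - 9)/(j*(j + 6))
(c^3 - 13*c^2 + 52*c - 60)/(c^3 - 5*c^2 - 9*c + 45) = (c^2 - 8*c + 12)/(c^2 - 9)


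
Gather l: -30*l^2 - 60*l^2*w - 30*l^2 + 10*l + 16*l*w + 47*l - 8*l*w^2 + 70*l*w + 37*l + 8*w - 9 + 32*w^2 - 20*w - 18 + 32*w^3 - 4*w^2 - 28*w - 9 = l^2*(-60*w - 60) + l*(-8*w^2 + 86*w + 94) + 32*w^3 + 28*w^2 - 40*w - 36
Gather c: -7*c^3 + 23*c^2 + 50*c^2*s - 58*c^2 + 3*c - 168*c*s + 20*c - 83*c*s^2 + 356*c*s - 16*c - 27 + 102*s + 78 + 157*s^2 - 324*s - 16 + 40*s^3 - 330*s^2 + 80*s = -7*c^3 + c^2*(50*s - 35) + c*(-83*s^2 + 188*s + 7) + 40*s^3 - 173*s^2 - 142*s + 35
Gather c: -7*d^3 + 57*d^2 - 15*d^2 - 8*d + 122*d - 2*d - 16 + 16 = -7*d^3 + 42*d^2 + 112*d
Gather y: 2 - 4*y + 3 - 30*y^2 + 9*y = -30*y^2 + 5*y + 5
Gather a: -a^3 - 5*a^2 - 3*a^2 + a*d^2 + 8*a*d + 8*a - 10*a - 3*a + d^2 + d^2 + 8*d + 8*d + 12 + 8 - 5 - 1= -a^3 - 8*a^2 + a*(d^2 + 8*d - 5) + 2*d^2 + 16*d + 14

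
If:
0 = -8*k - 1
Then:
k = -1/8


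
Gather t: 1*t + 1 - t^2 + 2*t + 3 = -t^2 + 3*t + 4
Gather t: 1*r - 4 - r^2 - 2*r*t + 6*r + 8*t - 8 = -r^2 + 7*r + t*(8 - 2*r) - 12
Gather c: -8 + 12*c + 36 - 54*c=28 - 42*c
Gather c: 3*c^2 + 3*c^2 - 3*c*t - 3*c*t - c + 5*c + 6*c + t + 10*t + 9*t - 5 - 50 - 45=6*c^2 + c*(10 - 6*t) + 20*t - 100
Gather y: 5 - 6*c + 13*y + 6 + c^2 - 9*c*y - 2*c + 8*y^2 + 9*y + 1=c^2 - 8*c + 8*y^2 + y*(22 - 9*c) + 12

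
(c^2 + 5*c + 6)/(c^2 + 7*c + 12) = (c + 2)/(c + 4)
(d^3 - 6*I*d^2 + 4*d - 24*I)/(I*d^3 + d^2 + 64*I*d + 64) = (d^3 - 6*I*d^2 + 4*d - 24*I)/(I*d^3 + d^2 + 64*I*d + 64)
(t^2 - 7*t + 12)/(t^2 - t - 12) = (t - 3)/(t + 3)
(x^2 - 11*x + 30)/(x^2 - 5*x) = (x - 6)/x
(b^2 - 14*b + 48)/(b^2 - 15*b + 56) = (b - 6)/(b - 7)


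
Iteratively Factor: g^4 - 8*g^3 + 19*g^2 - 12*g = (g - 3)*(g^3 - 5*g^2 + 4*g) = g*(g - 3)*(g^2 - 5*g + 4) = g*(g - 3)*(g - 1)*(g - 4)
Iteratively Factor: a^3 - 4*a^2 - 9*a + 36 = (a - 3)*(a^2 - a - 12) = (a - 4)*(a - 3)*(a + 3)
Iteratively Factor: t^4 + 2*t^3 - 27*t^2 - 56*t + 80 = (t - 1)*(t^3 + 3*t^2 - 24*t - 80) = (t - 1)*(t + 4)*(t^2 - t - 20) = (t - 1)*(t + 4)^2*(t - 5)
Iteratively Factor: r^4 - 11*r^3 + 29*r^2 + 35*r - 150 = (r - 5)*(r^3 - 6*r^2 - r + 30) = (r - 5)*(r + 2)*(r^2 - 8*r + 15) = (r - 5)*(r - 3)*(r + 2)*(r - 5)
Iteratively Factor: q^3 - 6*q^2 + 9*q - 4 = (q - 4)*(q^2 - 2*q + 1) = (q - 4)*(q - 1)*(q - 1)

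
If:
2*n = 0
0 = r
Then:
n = 0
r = 0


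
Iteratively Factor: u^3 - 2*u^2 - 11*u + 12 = (u - 1)*(u^2 - u - 12) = (u - 1)*(u + 3)*(u - 4)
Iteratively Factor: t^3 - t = (t + 1)*(t^2 - t) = (t - 1)*(t + 1)*(t)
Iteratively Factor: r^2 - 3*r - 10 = (r - 5)*(r + 2)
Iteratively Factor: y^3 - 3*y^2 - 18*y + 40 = (y - 2)*(y^2 - y - 20) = (y - 5)*(y - 2)*(y + 4)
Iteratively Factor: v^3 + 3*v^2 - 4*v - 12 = (v + 3)*(v^2 - 4) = (v + 2)*(v + 3)*(v - 2)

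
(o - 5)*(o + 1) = o^2 - 4*o - 5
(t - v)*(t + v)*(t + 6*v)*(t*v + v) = t^4*v + 6*t^3*v^2 + t^3*v - t^2*v^3 + 6*t^2*v^2 - 6*t*v^4 - t*v^3 - 6*v^4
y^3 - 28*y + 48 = (y - 4)*(y - 2)*(y + 6)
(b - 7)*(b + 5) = b^2 - 2*b - 35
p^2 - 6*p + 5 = (p - 5)*(p - 1)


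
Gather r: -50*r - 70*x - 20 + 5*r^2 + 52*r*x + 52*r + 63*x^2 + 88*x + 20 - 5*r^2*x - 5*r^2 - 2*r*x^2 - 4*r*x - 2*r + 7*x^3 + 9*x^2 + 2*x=-5*r^2*x + r*(-2*x^2 + 48*x) + 7*x^3 + 72*x^2 + 20*x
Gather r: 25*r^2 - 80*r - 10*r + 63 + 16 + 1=25*r^2 - 90*r + 80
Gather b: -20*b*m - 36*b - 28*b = b*(-20*m - 64)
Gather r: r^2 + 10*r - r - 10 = r^2 + 9*r - 10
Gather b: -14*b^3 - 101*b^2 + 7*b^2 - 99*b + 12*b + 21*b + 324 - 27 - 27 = -14*b^3 - 94*b^2 - 66*b + 270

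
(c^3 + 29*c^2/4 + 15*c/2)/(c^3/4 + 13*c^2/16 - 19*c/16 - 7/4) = 4*c*(4*c^2 + 29*c + 30)/(4*c^3 + 13*c^2 - 19*c - 28)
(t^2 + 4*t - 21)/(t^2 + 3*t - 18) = (t + 7)/(t + 6)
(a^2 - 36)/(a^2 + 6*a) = (a - 6)/a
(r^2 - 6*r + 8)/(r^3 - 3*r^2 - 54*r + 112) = (r - 4)/(r^2 - r - 56)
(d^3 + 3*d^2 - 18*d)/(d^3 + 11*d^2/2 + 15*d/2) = 2*(d^2 + 3*d - 18)/(2*d^2 + 11*d + 15)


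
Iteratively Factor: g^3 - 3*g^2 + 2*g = (g)*(g^2 - 3*g + 2) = g*(g - 2)*(g - 1)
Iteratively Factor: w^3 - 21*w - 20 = (w + 4)*(w^2 - 4*w - 5) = (w - 5)*(w + 4)*(w + 1)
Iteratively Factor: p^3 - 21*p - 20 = (p + 4)*(p^2 - 4*p - 5) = (p - 5)*(p + 4)*(p + 1)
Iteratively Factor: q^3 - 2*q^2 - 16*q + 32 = (q - 4)*(q^2 + 2*q - 8) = (q - 4)*(q - 2)*(q + 4)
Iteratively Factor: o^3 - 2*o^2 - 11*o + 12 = (o + 3)*(o^2 - 5*o + 4) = (o - 4)*(o + 3)*(o - 1)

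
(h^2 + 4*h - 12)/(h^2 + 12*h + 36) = (h - 2)/(h + 6)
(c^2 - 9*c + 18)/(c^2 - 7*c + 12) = (c - 6)/(c - 4)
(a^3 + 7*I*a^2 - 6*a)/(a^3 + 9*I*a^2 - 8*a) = (a + 6*I)/(a + 8*I)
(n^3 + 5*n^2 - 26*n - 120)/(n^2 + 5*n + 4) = (n^2 + n - 30)/(n + 1)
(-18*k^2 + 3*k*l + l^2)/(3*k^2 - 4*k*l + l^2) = (-6*k - l)/(k - l)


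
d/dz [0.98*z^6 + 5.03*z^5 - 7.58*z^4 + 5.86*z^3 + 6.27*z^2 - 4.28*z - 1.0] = 5.88*z^5 + 25.15*z^4 - 30.32*z^3 + 17.58*z^2 + 12.54*z - 4.28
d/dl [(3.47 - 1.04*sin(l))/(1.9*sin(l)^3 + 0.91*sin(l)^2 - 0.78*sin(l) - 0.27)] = (3.952*sin(l)^3 - 18.8326*sin(l)^2 - 6.3154*sin(l) + 2.9874)*cos(l)/(3.61*sin(l)^6 + 3.458*sin(l)^5 - 2.1359*sin(l)^4 - 2.4456*sin(l)^3 + 0.117*sin(l)^2 + 0.4212*sin(l) + 0.0729)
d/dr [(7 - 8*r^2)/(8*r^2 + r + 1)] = (-8*r^2 - 128*r - 7)/(64*r^4 + 16*r^3 + 17*r^2 + 2*r + 1)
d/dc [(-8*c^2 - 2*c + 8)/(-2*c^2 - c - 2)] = 4*(c^2 + 16*c + 3)/(4*c^4 + 4*c^3 + 9*c^2 + 4*c + 4)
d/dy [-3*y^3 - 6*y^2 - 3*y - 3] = -9*y^2 - 12*y - 3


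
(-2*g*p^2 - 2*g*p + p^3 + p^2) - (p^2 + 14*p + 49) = -2*g*p^2 - 2*g*p + p^3 - 14*p - 49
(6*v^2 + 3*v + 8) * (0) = 0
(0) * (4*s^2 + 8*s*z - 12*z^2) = 0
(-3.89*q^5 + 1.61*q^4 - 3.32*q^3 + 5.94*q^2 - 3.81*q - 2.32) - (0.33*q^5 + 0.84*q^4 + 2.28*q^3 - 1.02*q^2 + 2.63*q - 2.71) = -4.22*q^5 + 0.77*q^4 - 5.6*q^3 + 6.96*q^2 - 6.44*q + 0.39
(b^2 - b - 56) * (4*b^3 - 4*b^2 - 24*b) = 4*b^5 - 8*b^4 - 244*b^3 + 248*b^2 + 1344*b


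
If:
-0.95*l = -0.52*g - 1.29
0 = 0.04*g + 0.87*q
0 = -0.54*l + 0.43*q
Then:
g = -2.33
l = 0.09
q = 0.11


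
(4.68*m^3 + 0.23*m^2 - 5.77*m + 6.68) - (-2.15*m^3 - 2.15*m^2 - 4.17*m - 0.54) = 6.83*m^3 + 2.38*m^2 - 1.6*m + 7.22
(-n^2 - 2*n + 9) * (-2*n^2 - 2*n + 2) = 2*n^4 + 6*n^3 - 16*n^2 - 22*n + 18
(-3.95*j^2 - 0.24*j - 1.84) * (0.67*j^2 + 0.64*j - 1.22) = -2.6465*j^4 - 2.6888*j^3 + 3.4326*j^2 - 0.8848*j + 2.2448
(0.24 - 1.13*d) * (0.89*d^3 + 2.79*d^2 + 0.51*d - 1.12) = -1.0057*d^4 - 2.9391*d^3 + 0.0933*d^2 + 1.388*d - 0.2688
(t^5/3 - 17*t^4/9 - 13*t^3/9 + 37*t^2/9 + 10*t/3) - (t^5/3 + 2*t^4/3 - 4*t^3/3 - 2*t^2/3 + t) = -23*t^4/9 - t^3/9 + 43*t^2/9 + 7*t/3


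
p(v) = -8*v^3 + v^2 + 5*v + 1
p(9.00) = -5705.00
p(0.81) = 1.45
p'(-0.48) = -1.49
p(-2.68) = 148.77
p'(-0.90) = -16.24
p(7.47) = -3240.51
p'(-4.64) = -520.99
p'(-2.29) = -125.44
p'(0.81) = -9.13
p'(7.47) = -1319.28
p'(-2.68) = -172.74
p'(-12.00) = -3475.00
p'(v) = -24*v^2 + 2*v + 5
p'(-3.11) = -233.35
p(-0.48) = -0.28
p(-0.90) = 3.14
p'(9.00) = -1921.00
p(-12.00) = 13909.00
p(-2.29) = 90.87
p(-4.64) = 798.51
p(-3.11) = 235.76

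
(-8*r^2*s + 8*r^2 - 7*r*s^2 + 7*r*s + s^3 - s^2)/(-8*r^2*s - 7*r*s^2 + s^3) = (s - 1)/s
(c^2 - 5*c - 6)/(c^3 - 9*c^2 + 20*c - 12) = (c + 1)/(c^2 - 3*c + 2)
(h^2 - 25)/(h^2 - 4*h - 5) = (h + 5)/(h + 1)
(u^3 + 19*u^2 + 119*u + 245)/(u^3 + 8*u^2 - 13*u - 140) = (u + 7)/(u - 4)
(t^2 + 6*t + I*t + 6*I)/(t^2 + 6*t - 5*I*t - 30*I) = (t + I)/(t - 5*I)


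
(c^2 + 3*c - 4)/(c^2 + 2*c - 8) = (c - 1)/(c - 2)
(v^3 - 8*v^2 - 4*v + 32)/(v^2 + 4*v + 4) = (v^2 - 10*v + 16)/(v + 2)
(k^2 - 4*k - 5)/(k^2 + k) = (k - 5)/k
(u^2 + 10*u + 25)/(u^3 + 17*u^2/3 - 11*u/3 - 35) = 3*(u + 5)/(3*u^2 + 2*u - 21)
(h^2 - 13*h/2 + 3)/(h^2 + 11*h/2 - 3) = (h - 6)/(h + 6)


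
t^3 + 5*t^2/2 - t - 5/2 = (t - 1)*(t + 1)*(t + 5/2)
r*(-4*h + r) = -4*h*r + r^2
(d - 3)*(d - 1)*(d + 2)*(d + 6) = d^4 + 4*d^3 - 17*d^2 - 24*d + 36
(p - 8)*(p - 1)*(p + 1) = p^3 - 8*p^2 - p + 8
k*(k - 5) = k^2 - 5*k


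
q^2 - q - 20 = (q - 5)*(q + 4)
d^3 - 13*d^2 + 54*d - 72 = (d - 6)*(d - 4)*(d - 3)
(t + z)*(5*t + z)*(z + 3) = 5*t^2*z + 15*t^2 + 6*t*z^2 + 18*t*z + z^3 + 3*z^2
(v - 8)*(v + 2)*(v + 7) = v^3 + v^2 - 58*v - 112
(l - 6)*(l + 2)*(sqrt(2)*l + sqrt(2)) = sqrt(2)*l^3 - 3*sqrt(2)*l^2 - 16*sqrt(2)*l - 12*sqrt(2)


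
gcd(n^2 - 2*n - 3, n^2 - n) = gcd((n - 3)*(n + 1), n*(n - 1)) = 1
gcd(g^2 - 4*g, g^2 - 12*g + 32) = g - 4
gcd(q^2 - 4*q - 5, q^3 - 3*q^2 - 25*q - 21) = q + 1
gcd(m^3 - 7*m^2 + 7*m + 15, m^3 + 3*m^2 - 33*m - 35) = m^2 - 4*m - 5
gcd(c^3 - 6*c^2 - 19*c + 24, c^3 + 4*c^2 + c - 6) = c^2 + 2*c - 3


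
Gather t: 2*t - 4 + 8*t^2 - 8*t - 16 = 8*t^2 - 6*t - 20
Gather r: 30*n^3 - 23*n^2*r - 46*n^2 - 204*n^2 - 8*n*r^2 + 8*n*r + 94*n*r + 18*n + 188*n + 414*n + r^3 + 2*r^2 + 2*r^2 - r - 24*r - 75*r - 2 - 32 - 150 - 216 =30*n^3 - 250*n^2 + 620*n + r^3 + r^2*(4 - 8*n) + r*(-23*n^2 + 102*n - 100) - 400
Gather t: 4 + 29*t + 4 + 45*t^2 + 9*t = 45*t^2 + 38*t + 8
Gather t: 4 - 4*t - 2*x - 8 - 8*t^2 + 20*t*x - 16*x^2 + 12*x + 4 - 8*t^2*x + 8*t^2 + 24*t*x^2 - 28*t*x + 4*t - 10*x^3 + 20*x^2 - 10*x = -8*t^2*x + t*(24*x^2 - 8*x) - 10*x^3 + 4*x^2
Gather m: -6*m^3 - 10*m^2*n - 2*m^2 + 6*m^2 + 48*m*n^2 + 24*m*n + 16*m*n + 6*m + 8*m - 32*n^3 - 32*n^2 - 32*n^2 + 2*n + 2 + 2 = -6*m^3 + m^2*(4 - 10*n) + m*(48*n^2 + 40*n + 14) - 32*n^3 - 64*n^2 + 2*n + 4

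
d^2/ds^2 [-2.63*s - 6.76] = 0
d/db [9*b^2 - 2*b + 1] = 18*b - 2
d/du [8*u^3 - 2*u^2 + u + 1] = 24*u^2 - 4*u + 1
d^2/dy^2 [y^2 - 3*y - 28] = 2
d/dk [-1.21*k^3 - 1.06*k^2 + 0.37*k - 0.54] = -3.63*k^2 - 2.12*k + 0.37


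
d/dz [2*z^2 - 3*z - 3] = 4*z - 3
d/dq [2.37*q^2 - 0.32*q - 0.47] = 4.74*q - 0.32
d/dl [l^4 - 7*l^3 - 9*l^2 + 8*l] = 4*l^3 - 21*l^2 - 18*l + 8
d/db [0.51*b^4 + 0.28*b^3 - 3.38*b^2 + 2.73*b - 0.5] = 2.04*b^3 + 0.84*b^2 - 6.76*b + 2.73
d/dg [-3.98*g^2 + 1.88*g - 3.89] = 1.88 - 7.96*g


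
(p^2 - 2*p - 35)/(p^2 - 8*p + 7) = (p + 5)/(p - 1)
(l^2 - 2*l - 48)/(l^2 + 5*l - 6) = (l - 8)/(l - 1)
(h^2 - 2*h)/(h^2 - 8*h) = (h - 2)/(h - 8)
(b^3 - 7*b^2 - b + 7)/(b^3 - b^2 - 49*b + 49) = (b + 1)/(b + 7)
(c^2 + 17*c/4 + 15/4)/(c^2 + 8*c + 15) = (c + 5/4)/(c + 5)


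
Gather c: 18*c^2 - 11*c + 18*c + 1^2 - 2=18*c^2 + 7*c - 1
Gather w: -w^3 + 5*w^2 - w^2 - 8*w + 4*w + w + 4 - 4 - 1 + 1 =-w^3 + 4*w^2 - 3*w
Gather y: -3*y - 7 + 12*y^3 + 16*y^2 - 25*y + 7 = 12*y^3 + 16*y^2 - 28*y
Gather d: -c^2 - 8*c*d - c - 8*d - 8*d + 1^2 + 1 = -c^2 - c + d*(-8*c - 16) + 2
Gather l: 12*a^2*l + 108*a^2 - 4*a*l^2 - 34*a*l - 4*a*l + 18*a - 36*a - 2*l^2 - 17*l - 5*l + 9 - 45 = 108*a^2 - 18*a + l^2*(-4*a - 2) + l*(12*a^2 - 38*a - 22) - 36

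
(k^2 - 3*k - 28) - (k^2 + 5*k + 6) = -8*k - 34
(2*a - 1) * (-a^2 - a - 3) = -2*a^3 - a^2 - 5*a + 3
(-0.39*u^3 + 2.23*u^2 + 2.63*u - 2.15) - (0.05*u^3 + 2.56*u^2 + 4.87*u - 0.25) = -0.44*u^3 - 0.33*u^2 - 2.24*u - 1.9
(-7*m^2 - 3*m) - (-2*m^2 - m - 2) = -5*m^2 - 2*m + 2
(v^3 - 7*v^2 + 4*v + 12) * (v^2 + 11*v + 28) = v^5 + 4*v^4 - 45*v^3 - 140*v^2 + 244*v + 336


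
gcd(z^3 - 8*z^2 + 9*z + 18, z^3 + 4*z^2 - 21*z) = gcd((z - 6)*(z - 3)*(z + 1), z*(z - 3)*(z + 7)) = z - 3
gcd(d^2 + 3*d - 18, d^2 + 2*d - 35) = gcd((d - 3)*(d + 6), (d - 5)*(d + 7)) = 1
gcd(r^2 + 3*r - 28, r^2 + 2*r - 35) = r + 7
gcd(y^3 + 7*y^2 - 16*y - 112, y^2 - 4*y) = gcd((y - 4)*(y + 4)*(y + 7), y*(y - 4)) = y - 4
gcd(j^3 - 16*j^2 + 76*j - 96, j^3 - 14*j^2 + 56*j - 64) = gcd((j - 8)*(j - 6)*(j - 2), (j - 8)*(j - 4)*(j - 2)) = j^2 - 10*j + 16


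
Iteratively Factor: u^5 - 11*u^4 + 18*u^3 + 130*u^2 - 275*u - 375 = (u + 1)*(u^4 - 12*u^3 + 30*u^2 + 100*u - 375) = (u - 5)*(u + 1)*(u^3 - 7*u^2 - 5*u + 75) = (u - 5)^2*(u + 1)*(u^2 - 2*u - 15) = (u - 5)^3*(u + 1)*(u + 3)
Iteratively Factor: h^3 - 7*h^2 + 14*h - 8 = (h - 4)*(h^2 - 3*h + 2) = (h - 4)*(h - 2)*(h - 1)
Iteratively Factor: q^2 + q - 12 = (q - 3)*(q + 4)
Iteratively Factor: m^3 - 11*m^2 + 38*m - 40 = (m - 2)*(m^2 - 9*m + 20) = (m - 5)*(m - 2)*(m - 4)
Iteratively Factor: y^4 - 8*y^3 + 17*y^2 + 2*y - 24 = (y - 4)*(y^3 - 4*y^2 + y + 6) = (y - 4)*(y - 2)*(y^2 - 2*y - 3) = (y - 4)*(y - 3)*(y - 2)*(y + 1)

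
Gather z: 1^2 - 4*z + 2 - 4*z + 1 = 4 - 8*z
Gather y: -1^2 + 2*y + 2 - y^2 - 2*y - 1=-y^2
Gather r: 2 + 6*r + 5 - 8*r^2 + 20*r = -8*r^2 + 26*r + 7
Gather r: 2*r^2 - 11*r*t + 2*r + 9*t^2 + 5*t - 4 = 2*r^2 + r*(2 - 11*t) + 9*t^2 + 5*t - 4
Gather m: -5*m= -5*m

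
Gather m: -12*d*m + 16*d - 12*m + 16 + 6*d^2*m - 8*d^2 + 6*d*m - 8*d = -8*d^2 + 8*d + m*(6*d^2 - 6*d - 12) + 16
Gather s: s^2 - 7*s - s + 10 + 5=s^2 - 8*s + 15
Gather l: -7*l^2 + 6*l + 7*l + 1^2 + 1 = -7*l^2 + 13*l + 2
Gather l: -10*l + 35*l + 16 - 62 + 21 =25*l - 25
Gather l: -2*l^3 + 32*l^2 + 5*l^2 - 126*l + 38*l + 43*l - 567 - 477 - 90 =-2*l^3 + 37*l^2 - 45*l - 1134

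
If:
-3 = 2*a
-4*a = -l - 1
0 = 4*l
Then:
No Solution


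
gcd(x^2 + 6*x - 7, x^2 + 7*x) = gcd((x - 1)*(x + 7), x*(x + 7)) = x + 7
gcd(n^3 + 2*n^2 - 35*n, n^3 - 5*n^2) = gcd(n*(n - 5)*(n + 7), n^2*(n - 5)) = n^2 - 5*n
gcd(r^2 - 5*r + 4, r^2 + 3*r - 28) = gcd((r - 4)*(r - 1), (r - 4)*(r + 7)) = r - 4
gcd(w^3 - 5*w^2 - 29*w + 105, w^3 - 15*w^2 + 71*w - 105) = w^2 - 10*w + 21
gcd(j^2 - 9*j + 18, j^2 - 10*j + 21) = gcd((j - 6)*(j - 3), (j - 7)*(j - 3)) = j - 3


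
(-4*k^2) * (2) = -8*k^2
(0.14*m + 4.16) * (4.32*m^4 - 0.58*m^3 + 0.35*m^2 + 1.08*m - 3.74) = 0.6048*m^5 + 17.89*m^4 - 2.3638*m^3 + 1.6072*m^2 + 3.9692*m - 15.5584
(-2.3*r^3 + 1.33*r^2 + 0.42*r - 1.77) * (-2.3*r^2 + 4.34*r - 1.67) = 5.29*r^5 - 13.041*r^4 + 8.6472*r^3 + 3.6727*r^2 - 8.3832*r + 2.9559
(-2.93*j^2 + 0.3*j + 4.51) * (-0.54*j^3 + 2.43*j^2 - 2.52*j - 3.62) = 1.5822*j^5 - 7.2819*j^4 + 5.6772*j^3 + 20.8099*j^2 - 12.4512*j - 16.3262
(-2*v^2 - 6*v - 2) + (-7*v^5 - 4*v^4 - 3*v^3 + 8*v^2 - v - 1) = -7*v^5 - 4*v^4 - 3*v^3 + 6*v^2 - 7*v - 3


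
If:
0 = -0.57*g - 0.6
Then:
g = -1.05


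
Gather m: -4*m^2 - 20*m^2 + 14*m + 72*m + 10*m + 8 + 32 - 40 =-24*m^2 + 96*m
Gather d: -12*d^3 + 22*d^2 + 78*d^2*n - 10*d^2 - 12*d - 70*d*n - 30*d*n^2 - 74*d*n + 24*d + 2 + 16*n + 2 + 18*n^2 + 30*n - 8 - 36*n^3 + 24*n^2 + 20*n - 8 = -12*d^3 + d^2*(78*n + 12) + d*(-30*n^2 - 144*n + 12) - 36*n^3 + 42*n^2 + 66*n - 12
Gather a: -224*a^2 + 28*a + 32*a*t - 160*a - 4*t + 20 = -224*a^2 + a*(32*t - 132) - 4*t + 20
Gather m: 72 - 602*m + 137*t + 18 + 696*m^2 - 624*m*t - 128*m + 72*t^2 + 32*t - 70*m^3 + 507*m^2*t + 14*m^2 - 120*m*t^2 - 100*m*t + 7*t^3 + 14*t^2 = -70*m^3 + m^2*(507*t + 710) + m*(-120*t^2 - 724*t - 730) + 7*t^3 + 86*t^2 + 169*t + 90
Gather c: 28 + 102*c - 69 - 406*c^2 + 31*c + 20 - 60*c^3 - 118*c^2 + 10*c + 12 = -60*c^3 - 524*c^2 + 143*c - 9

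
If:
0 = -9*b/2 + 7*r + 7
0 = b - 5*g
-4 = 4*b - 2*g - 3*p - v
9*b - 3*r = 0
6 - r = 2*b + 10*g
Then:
No Solution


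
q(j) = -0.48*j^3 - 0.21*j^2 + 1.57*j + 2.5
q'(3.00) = -12.65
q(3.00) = -7.64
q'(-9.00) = -111.29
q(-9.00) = 321.28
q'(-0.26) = 1.58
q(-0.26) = 2.09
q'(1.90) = -4.43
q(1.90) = 1.43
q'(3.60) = -18.60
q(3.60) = -16.96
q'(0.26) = 1.36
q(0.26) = 2.89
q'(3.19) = -14.42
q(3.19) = -10.21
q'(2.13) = -5.86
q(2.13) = 0.25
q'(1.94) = -4.66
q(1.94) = 1.25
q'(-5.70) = -42.82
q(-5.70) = 75.62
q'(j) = -1.44*j^2 - 0.42*j + 1.57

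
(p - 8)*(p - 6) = p^2 - 14*p + 48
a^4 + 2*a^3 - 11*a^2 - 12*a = a*(a - 3)*(a + 1)*(a + 4)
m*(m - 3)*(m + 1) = m^3 - 2*m^2 - 3*m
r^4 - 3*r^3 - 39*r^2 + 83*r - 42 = (r - 7)*(r - 1)^2*(r + 6)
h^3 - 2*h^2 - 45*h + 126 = (h - 6)*(h - 3)*(h + 7)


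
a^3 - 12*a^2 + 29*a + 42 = (a - 7)*(a - 6)*(a + 1)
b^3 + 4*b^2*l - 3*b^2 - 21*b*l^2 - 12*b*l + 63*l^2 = (b - 3)*(b - 3*l)*(b + 7*l)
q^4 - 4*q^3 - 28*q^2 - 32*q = q*(q - 8)*(q + 2)^2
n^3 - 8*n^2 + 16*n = n*(n - 4)^2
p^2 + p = p*(p + 1)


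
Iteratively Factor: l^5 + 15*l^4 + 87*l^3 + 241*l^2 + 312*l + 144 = (l + 3)*(l^4 + 12*l^3 + 51*l^2 + 88*l + 48) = (l + 3)*(l + 4)*(l^3 + 8*l^2 + 19*l + 12) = (l + 3)^2*(l + 4)*(l^2 + 5*l + 4) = (l + 1)*(l + 3)^2*(l + 4)*(l + 4)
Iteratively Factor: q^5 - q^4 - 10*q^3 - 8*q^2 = (q)*(q^4 - q^3 - 10*q^2 - 8*q) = q*(q + 1)*(q^3 - 2*q^2 - 8*q) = q^2*(q + 1)*(q^2 - 2*q - 8) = q^2*(q + 1)*(q + 2)*(q - 4)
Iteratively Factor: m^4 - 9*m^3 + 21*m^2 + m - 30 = (m - 3)*(m^3 - 6*m^2 + 3*m + 10) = (m - 3)*(m - 2)*(m^2 - 4*m - 5) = (m - 3)*(m - 2)*(m + 1)*(m - 5)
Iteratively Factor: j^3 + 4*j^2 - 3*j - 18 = (j - 2)*(j^2 + 6*j + 9) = (j - 2)*(j + 3)*(j + 3)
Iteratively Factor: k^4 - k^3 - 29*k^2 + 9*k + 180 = (k - 3)*(k^3 + 2*k^2 - 23*k - 60) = (k - 3)*(k + 3)*(k^2 - k - 20) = (k - 5)*(k - 3)*(k + 3)*(k + 4)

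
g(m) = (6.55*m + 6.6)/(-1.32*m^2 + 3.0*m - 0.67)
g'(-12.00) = 0.02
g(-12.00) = 0.32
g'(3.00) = 8.40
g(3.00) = -7.39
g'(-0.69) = -2.83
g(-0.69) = -0.62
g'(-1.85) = -0.23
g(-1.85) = 0.51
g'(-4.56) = 0.04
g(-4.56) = 0.56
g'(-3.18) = 0.01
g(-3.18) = 0.60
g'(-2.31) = -0.09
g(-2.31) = 0.58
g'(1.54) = 34.47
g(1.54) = 20.36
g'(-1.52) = -0.45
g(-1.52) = 0.41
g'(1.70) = 80.37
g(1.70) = 28.83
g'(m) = (2.64*m - 3.0)*(6.55*m + 6.6)/(-1.32*m^2 + 3.0*m - 0.67)^2 + 6.55/(-1.32*m^2 + 3.0*m - 0.67) = (8.646*m^2 + 17.424*m - 24.1885)/(1.7424*m^4 - 7.92*m^3 + 10.7688*m^2 - 4.02*m + 0.4489)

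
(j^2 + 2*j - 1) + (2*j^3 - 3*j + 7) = 2*j^3 + j^2 - j + 6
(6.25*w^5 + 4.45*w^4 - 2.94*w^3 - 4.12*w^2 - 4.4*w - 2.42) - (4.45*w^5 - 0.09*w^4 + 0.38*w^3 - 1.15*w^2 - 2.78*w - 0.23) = 1.8*w^5 + 4.54*w^4 - 3.32*w^3 - 2.97*w^2 - 1.62*w - 2.19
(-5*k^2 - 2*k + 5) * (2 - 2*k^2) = 10*k^4 + 4*k^3 - 20*k^2 - 4*k + 10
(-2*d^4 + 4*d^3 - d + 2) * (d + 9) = -2*d^5 - 14*d^4 + 36*d^3 - d^2 - 7*d + 18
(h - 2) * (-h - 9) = -h^2 - 7*h + 18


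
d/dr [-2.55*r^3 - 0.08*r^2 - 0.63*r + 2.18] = -7.65*r^2 - 0.16*r - 0.63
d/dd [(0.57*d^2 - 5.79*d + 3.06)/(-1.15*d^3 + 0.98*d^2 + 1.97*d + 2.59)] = (0.6555*d^4 - 13.317*d^3 + 17.3541*d^2 - 3.045*d - 21.0243)/(1.3225*d^6 - 2.254*d^5 - 3.5706*d^4 - 2.0958*d^3 + 8.9573*d^2 + 10.2046*d + 6.7081)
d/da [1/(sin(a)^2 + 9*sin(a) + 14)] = -(2*sin(a) + 9)*cos(a)/(sin(a)^2 + 9*sin(a) + 14)^2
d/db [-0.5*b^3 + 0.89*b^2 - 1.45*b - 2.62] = -1.5*b^2 + 1.78*b - 1.45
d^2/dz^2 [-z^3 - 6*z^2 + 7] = -6*z - 12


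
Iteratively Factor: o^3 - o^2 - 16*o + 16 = (o - 1)*(o^2 - 16) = (o - 1)*(o + 4)*(o - 4)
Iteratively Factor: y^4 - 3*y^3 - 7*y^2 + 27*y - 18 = (y - 3)*(y^3 - 7*y + 6) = (y - 3)*(y + 3)*(y^2 - 3*y + 2) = (y - 3)*(y - 2)*(y + 3)*(y - 1)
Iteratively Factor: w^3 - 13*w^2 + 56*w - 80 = (w - 4)*(w^2 - 9*w + 20) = (w - 5)*(w - 4)*(w - 4)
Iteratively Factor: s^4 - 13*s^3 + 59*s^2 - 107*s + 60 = (s - 5)*(s^3 - 8*s^2 + 19*s - 12) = (s - 5)*(s - 1)*(s^2 - 7*s + 12) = (s - 5)*(s - 4)*(s - 1)*(s - 3)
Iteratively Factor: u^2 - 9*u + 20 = (u - 5)*(u - 4)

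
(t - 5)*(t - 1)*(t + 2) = t^3 - 4*t^2 - 7*t + 10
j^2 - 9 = (j - 3)*(j + 3)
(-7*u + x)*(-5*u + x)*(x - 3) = 35*u^2*x - 105*u^2 - 12*u*x^2 + 36*u*x + x^3 - 3*x^2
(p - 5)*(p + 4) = p^2 - p - 20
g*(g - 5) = g^2 - 5*g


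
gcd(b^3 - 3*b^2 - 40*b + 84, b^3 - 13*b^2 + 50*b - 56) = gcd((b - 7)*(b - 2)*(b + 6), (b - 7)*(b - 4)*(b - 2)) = b^2 - 9*b + 14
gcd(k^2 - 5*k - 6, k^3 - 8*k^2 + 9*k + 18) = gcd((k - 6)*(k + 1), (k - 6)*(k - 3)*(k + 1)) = k^2 - 5*k - 6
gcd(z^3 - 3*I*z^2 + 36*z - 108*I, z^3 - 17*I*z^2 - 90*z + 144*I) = z^2 - 9*I*z - 18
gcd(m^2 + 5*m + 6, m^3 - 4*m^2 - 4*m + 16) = m + 2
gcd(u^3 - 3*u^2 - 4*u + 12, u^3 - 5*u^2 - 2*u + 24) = u^2 - u - 6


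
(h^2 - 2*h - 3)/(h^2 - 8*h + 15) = (h + 1)/(h - 5)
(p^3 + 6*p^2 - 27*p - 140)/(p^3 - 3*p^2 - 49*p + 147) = (p^2 - p - 20)/(p^2 - 10*p + 21)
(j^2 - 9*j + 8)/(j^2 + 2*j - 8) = (j^2 - 9*j + 8)/(j^2 + 2*j - 8)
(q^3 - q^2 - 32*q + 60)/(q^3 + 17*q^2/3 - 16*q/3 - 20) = 3*(q - 5)/(3*q + 5)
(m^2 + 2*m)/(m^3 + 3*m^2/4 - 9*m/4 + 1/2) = 4*m/(4*m^2 - 5*m + 1)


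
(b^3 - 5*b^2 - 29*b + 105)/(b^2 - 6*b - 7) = (b^2 + 2*b - 15)/(b + 1)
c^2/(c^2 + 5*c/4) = 4*c/(4*c + 5)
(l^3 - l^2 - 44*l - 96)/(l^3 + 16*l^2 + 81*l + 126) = (l^2 - 4*l - 32)/(l^2 + 13*l + 42)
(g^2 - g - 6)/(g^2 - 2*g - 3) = (g + 2)/(g + 1)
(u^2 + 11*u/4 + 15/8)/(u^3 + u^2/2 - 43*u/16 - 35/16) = 2*(2*u + 3)/(4*u^2 - 3*u - 7)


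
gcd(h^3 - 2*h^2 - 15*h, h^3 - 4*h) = h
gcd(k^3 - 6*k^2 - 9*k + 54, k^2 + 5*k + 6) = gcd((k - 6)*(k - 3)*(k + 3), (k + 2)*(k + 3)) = k + 3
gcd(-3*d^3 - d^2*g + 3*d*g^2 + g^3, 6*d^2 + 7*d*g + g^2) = d + g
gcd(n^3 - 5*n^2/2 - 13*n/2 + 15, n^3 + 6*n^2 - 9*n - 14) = n - 2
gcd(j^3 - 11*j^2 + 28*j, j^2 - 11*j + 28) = j^2 - 11*j + 28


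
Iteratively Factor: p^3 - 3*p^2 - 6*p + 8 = (p + 2)*(p^2 - 5*p + 4) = (p - 1)*(p + 2)*(p - 4)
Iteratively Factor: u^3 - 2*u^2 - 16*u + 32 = (u - 4)*(u^2 + 2*u - 8) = (u - 4)*(u - 2)*(u + 4)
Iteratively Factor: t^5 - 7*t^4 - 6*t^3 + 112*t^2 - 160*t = (t + 4)*(t^4 - 11*t^3 + 38*t^2 - 40*t) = (t - 4)*(t + 4)*(t^3 - 7*t^2 + 10*t) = (t - 4)*(t - 2)*(t + 4)*(t^2 - 5*t) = (t - 5)*(t - 4)*(t - 2)*(t + 4)*(t)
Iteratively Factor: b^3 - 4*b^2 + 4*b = (b - 2)*(b^2 - 2*b) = b*(b - 2)*(b - 2)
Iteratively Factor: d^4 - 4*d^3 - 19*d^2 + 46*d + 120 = (d - 5)*(d^3 + d^2 - 14*d - 24) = (d - 5)*(d + 2)*(d^2 - d - 12) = (d - 5)*(d + 2)*(d + 3)*(d - 4)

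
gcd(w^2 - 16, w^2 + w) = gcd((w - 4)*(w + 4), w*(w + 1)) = 1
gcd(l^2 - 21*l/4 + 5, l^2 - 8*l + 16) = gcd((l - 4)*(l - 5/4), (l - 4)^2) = l - 4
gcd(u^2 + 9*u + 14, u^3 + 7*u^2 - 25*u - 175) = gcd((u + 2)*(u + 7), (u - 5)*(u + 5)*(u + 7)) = u + 7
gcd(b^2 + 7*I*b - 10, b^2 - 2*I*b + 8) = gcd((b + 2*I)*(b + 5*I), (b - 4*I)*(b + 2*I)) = b + 2*I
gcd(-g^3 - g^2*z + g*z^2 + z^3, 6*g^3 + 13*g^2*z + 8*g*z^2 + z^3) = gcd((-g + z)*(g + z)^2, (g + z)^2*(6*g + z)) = g^2 + 2*g*z + z^2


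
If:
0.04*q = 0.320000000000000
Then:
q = 8.00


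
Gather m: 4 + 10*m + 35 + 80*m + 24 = 90*m + 63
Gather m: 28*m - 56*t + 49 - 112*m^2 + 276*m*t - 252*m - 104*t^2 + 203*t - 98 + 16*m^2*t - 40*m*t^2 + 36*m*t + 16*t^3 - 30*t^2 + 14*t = m^2*(16*t - 112) + m*(-40*t^2 + 312*t - 224) + 16*t^3 - 134*t^2 + 161*t - 49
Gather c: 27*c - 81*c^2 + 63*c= -81*c^2 + 90*c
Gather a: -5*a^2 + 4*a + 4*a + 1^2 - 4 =-5*a^2 + 8*a - 3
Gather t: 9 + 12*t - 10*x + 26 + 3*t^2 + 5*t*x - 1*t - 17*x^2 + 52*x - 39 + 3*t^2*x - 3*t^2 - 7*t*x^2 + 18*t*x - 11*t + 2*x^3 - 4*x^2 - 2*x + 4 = 3*t^2*x + t*(-7*x^2 + 23*x) + 2*x^3 - 21*x^2 + 40*x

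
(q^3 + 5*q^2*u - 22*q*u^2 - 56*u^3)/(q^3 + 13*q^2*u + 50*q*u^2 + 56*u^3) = (q - 4*u)/(q + 4*u)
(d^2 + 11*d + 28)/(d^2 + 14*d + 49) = (d + 4)/(d + 7)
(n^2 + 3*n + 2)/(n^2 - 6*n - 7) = (n + 2)/(n - 7)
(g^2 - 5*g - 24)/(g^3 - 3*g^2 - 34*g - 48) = 1/(g + 2)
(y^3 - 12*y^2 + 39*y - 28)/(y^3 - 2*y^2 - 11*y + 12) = (y - 7)/(y + 3)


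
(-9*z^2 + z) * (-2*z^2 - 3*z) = 18*z^4 + 25*z^3 - 3*z^2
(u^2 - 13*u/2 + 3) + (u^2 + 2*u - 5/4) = 2*u^2 - 9*u/2 + 7/4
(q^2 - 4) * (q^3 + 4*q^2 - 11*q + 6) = q^5 + 4*q^4 - 15*q^3 - 10*q^2 + 44*q - 24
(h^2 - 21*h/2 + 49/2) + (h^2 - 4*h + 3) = 2*h^2 - 29*h/2 + 55/2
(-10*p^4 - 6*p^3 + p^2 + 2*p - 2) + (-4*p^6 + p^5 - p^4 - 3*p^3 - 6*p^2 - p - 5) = -4*p^6 + p^5 - 11*p^4 - 9*p^3 - 5*p^2 + p - 7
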